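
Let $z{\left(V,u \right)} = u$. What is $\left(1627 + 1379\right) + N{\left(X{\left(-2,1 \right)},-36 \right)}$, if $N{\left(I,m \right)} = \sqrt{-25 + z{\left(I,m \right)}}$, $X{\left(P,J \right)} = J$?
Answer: $3006 + i \sqrt{61} \approx 3006.0 + 7.8102 i$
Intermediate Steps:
$N{\left(I,m \right)} = \sqrt{-25 + m}$
$\left(1627 + 1379\right) + N{\left(X{\left(-2,1 \right)},-36 \right)} = \left(1627 + 1379\right) + \sqrt{-25 - 36} = 3006 + \sqrt{-61} = 3006 + i \sqrt{61}$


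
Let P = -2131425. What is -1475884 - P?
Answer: 655541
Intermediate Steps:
-1475884 - P = -1475884 - 1*(-2131425) = -1475884 + 2131425 = 655541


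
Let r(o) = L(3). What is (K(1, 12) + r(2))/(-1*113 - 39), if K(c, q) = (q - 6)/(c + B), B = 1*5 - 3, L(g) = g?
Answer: -5/152 ≈ -0.032895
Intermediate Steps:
B = 2 (B = 5 - 3 = 2)
r(o) = 3
K(c, q) = (-6 + q)/(2 + c) (K(c, q) = (q - 6)/(c + 2) = (-6 + q)/(2 + c))
(K(1, 12) + r(2))/(-1*113 - 39) = ((-6 + 12)/(2 + 1) + 3)/(-1*113 - 39) = (6/3 + 3)/(-113 - 39) = ((1/3)*6 + 3)/(-152) = (2 + 3)*(-1/152) = 5*(-1/152) = -5/152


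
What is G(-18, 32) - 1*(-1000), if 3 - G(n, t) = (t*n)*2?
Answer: 2155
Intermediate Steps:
G(n, t) = 3 - 2*n*t (G(n, t) = 3 - t*n*2 = 3 - n*t*2 = 3 - 2*n*t)
G(-18, 32) - 1*(-1000) = (3 - 2*(-18)*32) - 1*(-1000) = (3 + 1152) + 1000 = 1155 + 1000 = 2155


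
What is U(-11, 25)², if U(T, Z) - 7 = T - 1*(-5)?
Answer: 1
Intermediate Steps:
U(T, Z) = 12 + T (U(T, Z) = 7 + (T - 1*(-5)) = 7 + (T + 5) = 7 + (5 + T) = 12 + T)
U(-11, 25)² = (12 - 11)² = 1² = 1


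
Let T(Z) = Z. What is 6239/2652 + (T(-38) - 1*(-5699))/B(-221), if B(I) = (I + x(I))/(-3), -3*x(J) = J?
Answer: 18349/156 ≈ 117.62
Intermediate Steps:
x(J) = -J/3
B(I) = -2*I/9 (B(I) = (I - I/3)/(-3) = (2*I/3)*(-1/3) = -2*I/9)
6239/2652 + (T(-38) - 1*(-5699))/B(-221) = 6239/2652 + (-38 - 1*(-5699))/((-2/9*(-221))) = 6239*(1/2652) + (-38 + 5699)/(442/9) = 367/156 + 5661*(9/442) = 367/156 + 2997/26 = 18349/156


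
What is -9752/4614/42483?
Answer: -4876/98008281 ≈ -4.9751e-5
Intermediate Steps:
-9752/4614/42483 = -9752*1/4614*(1/42483) = -4876/2307*1/42483 = -4876/98008281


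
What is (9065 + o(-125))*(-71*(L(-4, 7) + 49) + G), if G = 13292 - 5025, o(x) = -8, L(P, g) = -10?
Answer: 49795386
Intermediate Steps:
G = 8267
(9065 + o(-125))*(-71*(L(-4, 7) + 49) + G) = (9065 - 8)*(-71*(-10 + 49) + 8267) = 9057*(-71*39 + 8267) = 9057*(-2769 + 8267) = 9057*5498 = 49795386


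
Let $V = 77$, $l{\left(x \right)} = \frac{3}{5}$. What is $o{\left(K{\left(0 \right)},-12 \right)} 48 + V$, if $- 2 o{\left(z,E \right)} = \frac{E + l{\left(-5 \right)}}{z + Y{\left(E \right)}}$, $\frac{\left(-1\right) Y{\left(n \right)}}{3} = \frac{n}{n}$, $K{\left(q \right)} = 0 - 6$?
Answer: $\frac{233}{5} \approx 46.6$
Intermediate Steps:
$l{\left(x \right)} = \frac{3}{5}$ ($l{\left(x \right)} = 3 \cdot \frac{1}{5} = \frac{3}{5}$)
$K{\left(q \right)} = -6$ ($K{\left(q \right)} = 0 - 6 = -6$)
$Y{\left(n \right)} = -3$ ($Y{\left(n \right)} = - 3 \frac{n}{n} = \left(-3\right) 1 = -3$)
$o{\left(z,E \right)} = - \frac{\frac{3}{5} + E}{2 \left(-3 + z\right)}$ ($o{\left(z,E \right)} = - \frac{\left(E + \frac{3}{5}\right) \frac{1}{z - 3}}{2} = - \frac{\left(\frac{3}{5} + E\right) \frac{1}{-3 + z}}{2} = - \frac{\frac{1}{-3 + z} \left(\frac{3}{5} + E\right)}{2} = - \frac{\frac{3}{5} + E}{2 \left(-3 + z\right)}$)
$o{\left(K{\left(0 \right)},-12 \right)} 48 + V = \frac{-3 - -60}{10 \left(-3 - 6\right)} 48 + 77 = \frac{-3 + 60}{10 \left(-9\right)} 48 + 77 = \frac{1}{10} \left(- \frac{1}{9}\right) 57 \cdot 48 + 77 = \left(- \frac{19}{30}\right) 48 + 77 = - \frac{152}{5} + 77 = \frac{233}{5}$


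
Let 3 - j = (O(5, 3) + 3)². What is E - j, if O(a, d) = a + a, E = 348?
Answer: 514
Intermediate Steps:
O(a, d) = 2*a
j = -166 (j = 3 - (2*5 + 3)² = 3 - (10 + 3)² = 3 - 1*13² = 3 - 1*169 = 3 - 169 = -166)
E - j = 348 - 1*(-166) = 348 + 166 = 514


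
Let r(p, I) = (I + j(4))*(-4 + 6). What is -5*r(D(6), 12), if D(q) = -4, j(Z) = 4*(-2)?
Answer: -40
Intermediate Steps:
j(Z) = -8
r(p, I) = -16 + 2*I (r(p, I) = (I - 8)*(-4 + 6) = (-8 + I)*2 = -16 + 2*I)
-5*r(D(6), 12) = -5*(-16 + 2*12) = -5*(-16 + 24) = -5*8 = -40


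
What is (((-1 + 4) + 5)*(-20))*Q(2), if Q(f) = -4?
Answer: 640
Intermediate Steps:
(((-1 + 4) + 5)*(-20))*Q(2) = (((-1 + 4) + 5)*(-20))*(-4) = ((3 + 5)*(-20))*(-4) = (8*(-20))*(-4) = -160*(-4) = 640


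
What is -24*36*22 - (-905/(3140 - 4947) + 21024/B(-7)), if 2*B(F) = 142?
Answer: -2476723999/128297 ≈ -19305.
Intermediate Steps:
B(F) = 71 (B(F) = (½)*142 = 71)
-24*36*22 - (-905/(3140 - 4947) + 21024/B(-7)) = -24*36*22 - (-905/(3140 - 4947) + 21024/71) = -864*22 - (-905/(-1807) + 21024*(1/71)) = -19008 - (-905*(-1/1807) + 21024/71) = -19008 - (905/1807 + 21024/71) = -19008 - 1*38054623/128297 = -19008 - 38054623/128297 = -2476723999/128297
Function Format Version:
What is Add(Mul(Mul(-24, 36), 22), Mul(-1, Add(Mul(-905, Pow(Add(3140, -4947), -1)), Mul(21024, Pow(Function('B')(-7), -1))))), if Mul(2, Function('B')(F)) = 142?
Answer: Rational(-2476723999, 128297) ≈ -19305.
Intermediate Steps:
Function('B')(F) = 71 (Function('B')(F) = Mul(Rational(1, 2), 142) = 71)
Add(Mul(Mul(-24, 36), 22), Mul(-1, Add(Mul(-905, Pow(Add(3140, -4947), -1)), Mul(21024, Pow(Function('B')(-7), -1))))) = Add(Mul(Mul(-24, 36), 22), Mul(-1, Add(Mul(-905, Pow(Add(3140, -4947), -1)), Mul(21024, Pow(71, -1))))) = Add(Mul(-864, 22), Mul(-1, Add(Mul(-905, Pow(-1807, -1)), Mul(21024, Rational(1, 71))))) = Add(-19008, Mul(-1, Add(Mul(-905, Rational(-1, 1807)), Rational(21024, 71)))) = Add(-19008, Mul(-1, Add(Rational(905, 1807), Rational(21024, 71)))) = Add(-19008, Mul(-1, Rational(38054623, 128297))) = Add(-19008, Rational(-38054623, 128297)) = Rational(-2476723999, 128297)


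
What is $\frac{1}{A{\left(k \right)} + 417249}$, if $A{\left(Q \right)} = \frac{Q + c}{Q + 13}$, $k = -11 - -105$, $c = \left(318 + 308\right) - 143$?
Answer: $\frac{107}{44646220} \approx 2.3966 \cdot 10^{-6}$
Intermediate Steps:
$c = 483$ ($c = 626 - 143 = 483$)
$k = 94$ ($k = -11 + 105 = 94$)
$A{\left(Q \right)} = \frac{483 + Q}{13 + Q}$ ($A{\left(Q \right)} = \frac{Q + 483}{Q + 13} = \frac{483 + Q}{13 + Q}$)
$\frac{1}{A{\left(k \right)} + 417249} = \frac{1}{\frac{483 + 94}{13 + 94} + 417249} = \frac{1}{\frac{1}{107} \cdot 577 + 417249} = \frac{1}{\frac{577}{107} + 417249} = \frac{1}{\frac{44646220}{107}} = \frac{107}{44646220}$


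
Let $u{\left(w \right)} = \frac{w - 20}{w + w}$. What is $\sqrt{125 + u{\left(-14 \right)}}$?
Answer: $\frac{\sqrt{24738}}{14} \approx 11.235$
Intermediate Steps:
$u{\left(w \right)} = \frac{-20 + w}{2 w}$
$\sqrt{125 + u{\left(-14 \right)}} = \sqrt{125 + \frac{-20 - 14}{2 \left(-14\right)}} = \sqrt{125 + \frac{1}{2} \left(- \frac{1}{14}\right) \left(-34\right)} = \sqrt{125 + \frac{17}{14}} = \sqrt{\frac{1767}{14}} = \frac{\sqrt{24738}}{14}$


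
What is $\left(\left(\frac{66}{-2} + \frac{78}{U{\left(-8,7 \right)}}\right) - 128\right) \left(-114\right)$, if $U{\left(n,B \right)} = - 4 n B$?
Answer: $\frac{1025601}{56} \approx 18314.0$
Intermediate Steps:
$U{\left(n,B \right)} = - 4 B n$
$\left(\left(\frac{66}{-2} + \frac{78}{U{\left(-8,7 \right)}}\right) - 128\right) \left(-114\right) = \left(\left(\frac{66}{-2} + \frac{78}{\left(-4\right) 7 \left(-8\right)}\right) - 128\right) \left(-114\right) = \left(\left(66 \left(- \frac{1}{2}\right) + \frac{78}{224}\right) - 128\right) \left(-114\right) = \left(\left(-33 + 78 \cdot \frac{1}{224}\right) - 128\right) \left(-114\right) = \left(\left(-33 + \frac{39}{112}\right) - 128\right) \left(-114\right) = \left(- \frac{3657}{112} - 128\right) \left(-114\right) = \left(- \frac{17993}{112}\right) \left(-114\right) = \frac{1025601}{56}$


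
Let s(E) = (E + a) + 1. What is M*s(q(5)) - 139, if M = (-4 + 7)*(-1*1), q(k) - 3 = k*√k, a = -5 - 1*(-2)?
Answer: -142 - 15*√5 ≈ -175.54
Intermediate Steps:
a = -3 (a = -5 + 2 = -3)
q(k) = 3 + k^(3/2) (q(k) = 3 + k*√k = 3 + k^(3/2))
s(E) = -2 + E (s(E) = (E - 3) + 1 = (-3 + E) + 1 = -2 + E)
M = -3 (M = 3*(-1) = -3)
M*s(q(5)) - 139 = -3*(-2 + (3 + 5^(3/2))) - 139 = -3*(-2 + (3 + 5*√5)) - 139 = -3*(1 + 5*√5) - 139 = (-3 - 15*√5) - 139 = -142 - 15*√5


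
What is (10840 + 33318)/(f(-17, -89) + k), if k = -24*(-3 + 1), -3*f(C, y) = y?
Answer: 132474/233 ≈ 568.56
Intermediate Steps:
f(C, y) = -y/3
k = 48 (k = -24*(-2) = 48)
(10840 + 33318)/(f(-17, -89) + k) = (10840 + 33318)/(-⅓*(-89) + 48) = 44158/(89/3 + 48) = 44158/(233/3) = 44158*(3/233) = 132474/233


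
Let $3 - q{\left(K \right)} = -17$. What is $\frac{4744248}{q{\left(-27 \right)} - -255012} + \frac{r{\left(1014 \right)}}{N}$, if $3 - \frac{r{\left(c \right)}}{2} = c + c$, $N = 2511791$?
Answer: $\frac{1489440818571}{80073385289} \approx 18.601$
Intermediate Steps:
$q{\left(K \right)} = 20$ ($q{\left(K \right)} = 3 - -17 = 3 + 17 = 20$)
$r{\left(c \right)} = 6 - 4 c$ ($r{\left(c \right)} = 6 - 2 \left(c + c\right) = 6 - 2 \cdot 2 c = 6 - 4 c$)
$\frac{4744248}{q{\left(-27 \right)} - -255012} + \frac{r{\left(1014 \right)}}{N} = \frac{4744248}{20 - -255012} + \frac{6 - 4056}{2511791} = \frac{4744248}{20 + 255012} + \left(6 - 4056\right) \frac{1}{2511791} = \frac{4744248}{255032} - \frac{4050}{2511791} = 4744248 \cdot \frac{1}{255032} - \frac{4050}{2511791} = \frac{593031}{31879} - \frac{4050}{2511791} = \frac{1489440818571}{80073385289}$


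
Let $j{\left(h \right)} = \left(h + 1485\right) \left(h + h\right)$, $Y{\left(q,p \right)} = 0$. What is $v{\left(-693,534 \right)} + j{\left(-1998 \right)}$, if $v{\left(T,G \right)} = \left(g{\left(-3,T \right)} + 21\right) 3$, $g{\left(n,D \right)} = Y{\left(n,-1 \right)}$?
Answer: $2050011$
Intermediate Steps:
$j{\left(h \right)} = 2 h \left(1485 + h\right)$ ($j{\left(h \right)} = \left(1485 + h\right) 2 h = 2 h \left(1485 + h\right)$)
$g{\left(n,D \right)} = 0$
$v{\left(T,G \right)} = 63$ ($v{\left(T,G \right)} = \left(0 + 21\right) 3 = 21 \cdot 3 = 63$)
$v{\left(-693,534 \right)} + j{\left(-1998 \right)} = 63 + 2 \left(-1998\right) \left(1485 - 1998\right) = 63 + 2 \left(-1998\right) \left(-513\right) = 63 + 2049948 = 2050011$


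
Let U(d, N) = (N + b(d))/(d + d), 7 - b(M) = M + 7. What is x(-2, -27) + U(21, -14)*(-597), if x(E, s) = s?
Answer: 941/2 ≈ 470.50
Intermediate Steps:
b(M) = -M (b(M) = 7 - (M + 7) = 7 - (7 + M) = 7 + (-7 - M) = -M)
U(d, N) = (N - d)/(2*d) (U(d, N) = (N - d)/(d + d) = (N - d)/((2*d)) = (N - d)*(1/(2*d)) = (N - d)/(2*d))
x(-2, -27) + U(21, -14)*(-597) = -27 + ((½)*(-14 - 1*21)/21)*(-597) = -27 + ((½)*(1/21)*(-14 - 21))*(-597) = -27 + ((½)*(1/21)*(-35))*(-597) = -27 - ⅚*(-597) = -27 + 995/2 = 941/2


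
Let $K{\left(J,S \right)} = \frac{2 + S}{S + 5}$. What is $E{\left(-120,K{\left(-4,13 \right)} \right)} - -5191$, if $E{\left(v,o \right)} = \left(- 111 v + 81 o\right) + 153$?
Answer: $\frac{37463}{2} \approx 18732.0$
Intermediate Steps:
$K{\left(J,S \right)} = \frac{2 + S}{5 + S}$
$E{\left(v,o \right)} = 153 - 111 v + 81 o$
$E{\left(-120,K{\left(-4,13 \right)} \right)} - -5191 = \left(153 - -13320 + 81 \frac{2 + 13}{5 + 13}\right) - -5191 = \left(153 + 13320 + 81 \cdot \frac{1}{18} \cdot 15\right) + 5191 = \left(153 + 13320 + 81 \cdot \frac{5}{6}\right) + 5191 = \left(153 + 13320 + \frac{135}{2}\right) + 5191 = \frac{27081}{2} + 5191 = \frac{37463}{2}$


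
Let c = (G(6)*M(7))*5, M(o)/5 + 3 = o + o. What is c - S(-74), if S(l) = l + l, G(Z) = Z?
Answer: 1798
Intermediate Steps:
M(o) = -15 + 10*o (M(o) = -15 + 5*(o + o) = -15 + 5*(2*o) = -15 + 10*o)
S(l) = 2*l
c = 1650 (c = (6*(-15 + 10*7))*5 = (6*(-15 + 70))*5 = (6*55)*5 = 330*5 = 1650)
c - S(-74) = 1650 - 2*(-74) = 1650 - 1*(-148) = 1650 + 148 = 1798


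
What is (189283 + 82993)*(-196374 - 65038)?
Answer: -71176213712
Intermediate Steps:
(189283 + 82993)*(-196374 - 65038) = 272276*(-261412) = -71176213712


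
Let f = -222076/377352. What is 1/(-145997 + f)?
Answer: -94338/13773120505 ≈ -6.8494e-6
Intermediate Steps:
f = -55519/94338 (f = -222076*1/377352 = -55519/94338 ≈ -0.58851)
1/(-145997 + f) = 1/(-145997 - 55519/94338) = 1/(-13773120505/94338) = -94338/13773120505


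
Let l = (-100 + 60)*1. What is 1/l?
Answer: -1/40 ≈ -0.025000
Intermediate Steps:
l = -40 (l = -40*1 = -40)
1/l = 1/(-40) = -1/40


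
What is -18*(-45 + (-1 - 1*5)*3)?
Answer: 1134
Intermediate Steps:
-18*(-45 + (-1 - 1*5)*3) = -18*(-45 + (-1 - 5)*3) = -18*(-45 - 6*3) = -18*(-45 - 18) = -18*(-63) = 1134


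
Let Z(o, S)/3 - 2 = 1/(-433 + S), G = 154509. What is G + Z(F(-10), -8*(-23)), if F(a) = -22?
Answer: 12824744/83 ≈ 1.5452e+5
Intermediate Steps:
Z(o, S) = 6 + 3/(-433 + S)
G + Z(F(-10), -8*(-23)) = 154509 + 3*(-865 + 2*(-8*(-23)))/(-433 - 8*(-23)) = 154509 + 3*(-865 + 2*184)/(-433 + 184) = 154509 + 3*(-865 + 368)/(-249) = 154509 + 3*(-1/249)*(-497) = 154509 + 497/83 = 12824744/83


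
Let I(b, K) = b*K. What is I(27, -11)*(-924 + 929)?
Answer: -1485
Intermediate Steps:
I(b, K) = K*b
I(27, -11)*(-924 + 929) = (-11*27)*(-924 + 929) = -297*5 = -1485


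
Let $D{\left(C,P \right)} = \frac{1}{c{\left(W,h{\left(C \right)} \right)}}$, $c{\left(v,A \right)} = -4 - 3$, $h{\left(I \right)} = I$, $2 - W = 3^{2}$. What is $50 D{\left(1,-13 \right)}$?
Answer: $- \frac{50}{7} \approx -7.1429$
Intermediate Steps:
$W = -7$ ($W = 2 - 3^{2} = 2 - 9 = -7$)
$c{\left(v,A \right)} = -7$ ($c{\left(v,A \right)} = -4 - 3 = -7$)
$D{\left(C,P \right)} = - \frac{1}{7}$ ($D{\left(C,P \right)} = \frac{1}{-7} = - \frac{1}{7}$)
$50 D{\left(1,-13 \right)} = 50 \left(- \frac{1}{7}\right) = - \frac{50}{7}$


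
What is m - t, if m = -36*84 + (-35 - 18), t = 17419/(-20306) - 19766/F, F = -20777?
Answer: -1298218867507/421897762 ≈ -3077.1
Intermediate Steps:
t = 39453833/421897762 (t = 17419/(-20306) - 19766/(-20777) = 17419*(-1/20306) - 19766*(-1/20777) = -17419/20306 + 19766/20777 = 39453833/421897762 ≈ 0.093515)
m = -3077 (m = -3024 - 53 = -3077)
m - t = -3077 - 1*39453833/421897762 = -3077 - 39453833/421897762 = -1298218867507/421897762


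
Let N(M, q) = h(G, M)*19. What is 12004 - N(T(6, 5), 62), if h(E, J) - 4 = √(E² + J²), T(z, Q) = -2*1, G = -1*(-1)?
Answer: 11928 - 19*√5 ≈ 11886.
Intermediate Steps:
G = 1
T(z, Q) = -2
h(E, J) = 4 + √(E² + J²)
N(M, q) = 76 + 19*√(1 + M²) (N(M, q) = (4 + √(1² + M²))*19 = (4 + √(1 + M²))*19 = 76 + 19*√(1 + M²))
12004 - N(T(6, 5), 62) = 12004 - (76 + 19*√(1 + (-2)²)) = 12004 - (76 + 19*√(1 + 4)) = 12004 - (76 + 19*√5) = 12004 + (-76 - 19*√5) = 11928 - 19*√5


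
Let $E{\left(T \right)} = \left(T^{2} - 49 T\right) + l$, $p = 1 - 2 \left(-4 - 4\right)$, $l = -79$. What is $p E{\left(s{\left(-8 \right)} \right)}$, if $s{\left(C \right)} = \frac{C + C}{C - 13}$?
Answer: $- \frac{867799}{441} \approx -1967.8$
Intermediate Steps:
$s{\left(C \right)} = \frac{2 C}{-13 + C}$
$p = 17$ ($p = 1 - -16 = 1 + 16 = 17$)
$E{\left(T \right)} = -79 + T^{2} - 49 T$ ($E{\left(T \right)} = \left(T^{2} - 49 T\right) - 79 = -79 + T^{2} - 49 T$)
$p E{\left(s{\left(-8 \right)} \right)} = 17 \left(-79 + \left(2 \left(-8\right) \frac{1}{-13 - 8}\right)^{2} - 49 \cdot 2 \left(-8\right) \frac{1}{-13 - 8}\right) = 17 \left(-79 + \left(2 \left(-8\right) \frac{1}{-21}\right)^{2} - 49 \cdot 2 \left(-8\right) \frac{1}{-21}\right) = 17 \left(-79 + \left(2 \left(-8\right) \left(- \frac{1}{21}\right)\right)^{2} - 49 \cdot 2 \left(-8\right) \left(- \frac{1}{21}\right)\right) = 17 \left(-79 + \left(\frac{16}{21}\right)^{2} - \frac{112}{3}\right) = 17 \left(-79 + \frac{256}{441} - \frac{112}{3}\right) = 17 \left(- \frac{51047}{441}\right) = - \frac{867799}{441}$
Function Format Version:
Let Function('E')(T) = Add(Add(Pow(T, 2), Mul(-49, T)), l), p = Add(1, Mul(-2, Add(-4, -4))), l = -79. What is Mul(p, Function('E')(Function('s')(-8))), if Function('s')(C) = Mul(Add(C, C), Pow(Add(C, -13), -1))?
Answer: Rational(-867799, 441) ≈ -1967.8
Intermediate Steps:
Function('s')(C) = Mul(2, C, Pow(Add(-13, C), -1)) (Function('s')(C) = Mul(Mul(2, C), Pow(Add(-13, C), -1)) = Mul(2, C, Pow(Add(-13, C), -1)))
p = 17 (p = Add(1, Mul(-2, -8)) = Add(1, 16) = 17)
Function('E')(T) = Add(-79, Pow(T, 2), Mul(-49, T)) (Function('E')(T) = Add(Add(Pow(T, 2), Mul(-49, T)), -79) = Add(-79, Pow(T, 2), Mul(-49, T)))
Mul(p, Function('E')(Function('s')(-8))) = Mul(17, Add(-79, Pow(Mul(2, -8, Pow(Add(-13, -8), -1)), 2), Mul(-49, Mul(2, -8, Pow(Add(-13, -8), -1))))) = Mul(17, Add(-79, Pow(Mul(2, -8, Pow(-21, -1)), 2), Mul(-49, Mul(2, -8, Pow(-21, -1))))) = Mul(17, Add(-79, Pow(Mul(2, -8, Rational(-1, 21)), 2), Mul(-49, Mul(2, -8, Rational(-1, 21))))) = Mul(17, Add(-79, Pow(Rational(16, 21), 2), Mul(-49, Rational(16, 21)))) = Mul(17, Add(-79, Rational(256, 441), Rational(-112, 3))) = Mul(17, Rational(-51047, 441)) = Rational(-867799, 441)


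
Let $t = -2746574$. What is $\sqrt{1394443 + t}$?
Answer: $i \sqrt{1352131} \approx 1162.8 i$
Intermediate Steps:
$\sqrt{1394443 + t} = \sqrt{1394443 - 2746574} = \sqrt{-1352131} = i \sqrt{1352131}$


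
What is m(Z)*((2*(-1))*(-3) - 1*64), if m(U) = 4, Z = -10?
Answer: -232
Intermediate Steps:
m(Z)*((2*(-1))*(-3) - 1*64) = 4*((2*(-1))*(-3) - 1*64) = 4*(-2*(-3) - 64) = 4*(6 - 64) = 4*(-58) = -232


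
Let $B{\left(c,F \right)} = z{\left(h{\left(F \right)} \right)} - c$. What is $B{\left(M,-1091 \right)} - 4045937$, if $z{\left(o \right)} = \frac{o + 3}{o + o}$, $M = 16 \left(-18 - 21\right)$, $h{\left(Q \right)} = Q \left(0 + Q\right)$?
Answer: $- \frac{4815058607811}{1190281} \approx -4.0453 \cdot 10^{6}$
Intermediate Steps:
$h{\left(Q \right)} = Q^{2}$ ($h{\left(Q \right)} = Q Q = Q^{2}$)
$M = -624$ ($M = 16 \left(-39\right) = -624$)
$z{\left(o \right)} = \frac{3 + o}{2 o}$
$B{\left(c,F \right)} = - c + \frac{3 + F^{2}}{2 F^{2}}$ ($B{\left(c,F \right)} = \frac{3 + F^{2}}{2 F^{2}} - c = - c + \frac{3 + F^{2}}{2 F^{2}}$)
$B{\left(M,-1091 \right)} - 4045937 = \left(\frac{1}{2} - -624 + \frac{3}{2 \cdot 1190281}\right) - 4045937 = \left(\frac{1}{2} + 624 + \frac{3}{2} \cdot \frac{1}{1190281}\right) - 4045937 = \left(\frac{1}{2} + 624 + \frac{3}{2380562}\right) - 4045937 = \frac{743330486}{1190281} - 4045937 = - \frac{4815058607811}{1190281}$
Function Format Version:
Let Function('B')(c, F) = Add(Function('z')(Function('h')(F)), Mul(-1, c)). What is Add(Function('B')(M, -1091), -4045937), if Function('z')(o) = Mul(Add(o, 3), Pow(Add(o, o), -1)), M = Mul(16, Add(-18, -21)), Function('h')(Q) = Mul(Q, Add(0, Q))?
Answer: Rational(-4815058607811, 1190281) ≈ -4.0453e+6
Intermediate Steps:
Function('h')(Q) = Pow(Q, 2) (Function('h')(Q) = Mul(Q, Q) = Pow(Q, 2))
M = -624 (M = Mul(16, -39) = -624)
Function('z')(o) = Mul(Rational(1, 2), Pow(o, -1), Add(3, o)) (Function('z')(o) = Mul(Add(3, o), Pow(Mul(2, o), -1)) = Mul(Add(3, o), Mul(Rational(1, 2), Pow(o, -1))) = Mul(Rational(1, 2), Pow(o, -1), Add(3, o)))
Function('B')(c, F) = Add(Mul(-1, c), Mul(Rational(1, 2), Pow(F, -2), Add(3, Pow(F, 2)))) (Function('B')(c, F) = Add(Mul(Rational(1, 2), Pow(Pow(F, 2), -1), Add(3, Pow(F, 2))), Mul(-1, c)) = Add(Mul(Rational(1, 2), Pow(F, -2), Add(3, Pow(F, 2))), Mul(-1, c)) = Add(Mul(-1, c), Mul(Rational(1, 2), Pow(F, -2), Add(3, Pow(F, 2)))))
Add(Function('B')(M, -1091), -4045937) = Add(Add(Rational(1, 2), Mul(-1, -624), Mul(Rational(3, 2), Pow(-1091, -2))), -4045937) = Add(Add(Rational(1, 2), 624, Mul(Rational(3, 2), Rational(1, 1190281))), -4045937) = Add(Add(Rational(1, 2), 624, Rational(3, 2380562)), -4045937) = Add(Rational(743330486, 1190281), -4045937) = Rational(-4815058607811, 1190281)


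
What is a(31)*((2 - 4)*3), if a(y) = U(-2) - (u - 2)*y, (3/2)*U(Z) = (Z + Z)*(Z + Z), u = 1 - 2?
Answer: -622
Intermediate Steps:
u = -1
U(Z) = 8*Z²/3 (U(Z) = 2*((Z + Z)*(Z + Z))/3 = 2*((2*Z)*(2*Z))/3 = 2*(4*Z²)/3 = 8*Z²/3)
a(y) = 32/3 + 3*y (a(y) = (8/3)*(-2)² - (-1 - 2)*y = (8/3)*4 - (-3)*y = 32/3 + 3*y)
a(31)*((2 - 4)*3) = (32/3 + 3*31)*((2 - 4)*3) = (32/3 + 93)*(-2*3) = (311/3)*(-6) = -622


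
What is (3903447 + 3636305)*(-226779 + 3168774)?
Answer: 22181912685240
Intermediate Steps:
(3903447 + 3636305)*(-226779 + 3168774) = 7539752*2941995 = 22181912685240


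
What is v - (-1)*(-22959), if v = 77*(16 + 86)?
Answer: -15105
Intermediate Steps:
v = 7854 (v = 77*102 = 7854)
v - (-1)*(-22959) = 7854 - (-1)*(-22959) = 7854 - 1*22959 = 7854 - 22959 = -15105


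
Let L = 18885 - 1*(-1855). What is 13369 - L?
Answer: -7371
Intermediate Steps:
L = 20740 (L = 18885 + 1855 = 20740)
13369 - L = 13369 - 1*20740 = 13369 - 20740 = -7371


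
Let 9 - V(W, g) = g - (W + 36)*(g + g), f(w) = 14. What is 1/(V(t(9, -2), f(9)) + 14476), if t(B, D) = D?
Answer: 1/15423 ≈ 6.4838e-5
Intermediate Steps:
V(W, g) = 9 - g + 2*g*(36 + W) (V(W, g) = 9 - (g - (W + 36)*(g + g)) = 9 - (g - (36 + W)*2*g) = 9 - (g - 2*g*(36 + W)) = 9 + (-g + 2*g*(36 + W)) = 9 - g + 2*g*(36 + W))
1/(V(t(9, -2), f(9)) + 14476) = 1/((9 + 71*14 + 2*(-2)*14) + 14476) = 1/((9 + 994 - 56) + 14476) = 1/(947 + 14476) = 1/15423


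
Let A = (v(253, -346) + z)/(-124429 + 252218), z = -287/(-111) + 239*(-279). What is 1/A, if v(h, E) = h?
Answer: -14184579/7373221 ≈ -1.9238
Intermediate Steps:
z = -7401304/111 (z = -287*(-1/111) - 66681 = 287/111 - 66681 = -7401304/111 ≈ -66678.)
A = -7373221/14184579 (A = (253 - 7401304/111)/(-124429 + 252218) = -7373221/111/127789 = -7373221/111*1/127789 = -7373221/14184579 ≈ -0.51980)
1/A = 1/(-7373221/14184579) = -14184579/7373221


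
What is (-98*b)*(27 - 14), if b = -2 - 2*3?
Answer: 10192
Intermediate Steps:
b = -8 (b = -2 - 6 = -8)
(-98*b)*(27 - 14) = (-98*(-8))*(27 - 14) = 784*13 = 10192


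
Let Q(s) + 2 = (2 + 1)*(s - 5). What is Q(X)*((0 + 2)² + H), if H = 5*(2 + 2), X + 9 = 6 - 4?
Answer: -912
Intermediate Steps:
X = -7 (X = -9 + (6 - 4) = -9 + 2 = -7)
Q(s) = -17 + 3*s (Q(s) = -2 + (2 + 1)*(s - 5) = -2 + 3*(-5 + s) = -2 + (-15 + 3*s) = -17 + 3*s)
H = 20 (H = 5*4 = 20)
Q(X)*((0 + 2)² + H) = (-17 + 3*(-7))*((0 + 2)² + 20) = (-17 - 21)*(2² + 20) = -38*(4 + 20) = -38*24 = -912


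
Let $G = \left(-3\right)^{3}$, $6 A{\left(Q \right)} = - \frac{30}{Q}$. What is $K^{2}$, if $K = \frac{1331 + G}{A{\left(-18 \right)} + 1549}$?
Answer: $\frac{550934784}{777684769} \approx 0.70843$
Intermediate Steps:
$A{\left(Q \right)} = - \frac{5}{Q}$ ($A{\left(Q \right)} = \frac{\left(-30\right) \frac{1}{Q}}{6} = - \frac{5}{Q}$)
$G = -27$
$K = \frac{23472}{27887}$ ($K = \frac{1331 - 27}{- \frac{5}{-18} + 1549} = \frac{1304}{\left(-5\right) \left(- \frac{1}{18}\right) + 1549} = \frac{1304}{\frac{5}{18} + 1549} = \frac{1304}{\frac{27887}{18}} = 1304 \cdot \frac{18}{27887} = \frac{23472}{27887} \approx 0.84168$)
$K^{2} = \left(\frac{23472}{27887}\right)^{2} = \frac{550934784}{777684769}$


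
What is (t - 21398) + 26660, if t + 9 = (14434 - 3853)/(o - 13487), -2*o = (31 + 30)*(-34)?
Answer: 21796423/4150 ≈ 5252.1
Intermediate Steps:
o = 1037 (o = -(31 + 30)*(-34)/2 = -61*(-34)/2 = -½*(-2074) = 1037)
t = -40877/4150 (t = -9 + (14434 - 3853)/(1037 - 13487) = -9 + 10581/(-12450) = -9 + 10581*(-1/12450) = -9 - 3527/4150 = -40877/4150 ≈ -9.8499)
(t - 21398) + 26660 = (-40877/4150 - 21398) + 26660 = -88842577/4150 + 26660 = 21796423/4150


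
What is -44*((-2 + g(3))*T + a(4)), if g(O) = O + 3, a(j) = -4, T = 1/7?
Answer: 1056/7 ≈ 150.86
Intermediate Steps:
T = 1/7 (T = 1*(1/7) = 1/7 ≈ 0.14286)
g(O) = 3 + O
-44*((-2 + g(3))*T + a(4)) = -44*((-2 + (3 + 3))*(1/7) - 4) = -44*((-2 + 6)*(1/7) - 4) = -44*(4*(1/7) - 4) = -44*(4/7 - 4) = -44*(-24/7) = 1056/7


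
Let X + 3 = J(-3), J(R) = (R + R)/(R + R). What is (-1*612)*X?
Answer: 1224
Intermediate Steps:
J(R) = 1 (J(R) = (2*R)/((2*R)) = (2*R)*(1/(2*R)) = 1)
X = -2 (X = -3 + 1 = -2)
(-1*612)*X = -1*612*(-2) = -612*(-2) = 1224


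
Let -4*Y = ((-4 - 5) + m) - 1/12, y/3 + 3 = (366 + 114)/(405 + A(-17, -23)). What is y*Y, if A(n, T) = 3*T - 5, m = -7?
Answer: -99009/5296 ≈ -18.695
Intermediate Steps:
A(n, T) = -5 + 3*T
y = -1539/331 (y = -9 + 3*((366 + 114)/(405 + (-5 + 3*(-23)))) = -9 + 3*(480/(405 + (-5 - 69))) = -9 + 3*(480/(405 - 74)) = -9 + 3*(480/331) = -9 + 1440/331 = -1539/331 ≈ -4.6495)
Y = 193/48 (Y = -(((-4 - 5) - 7) - 1/12)/4 = -((-9 - 7) - 1*1/12)/4 = -(-16 - 1/12)/4 = -¼*(-193/12) = 193/48 ≈ 4.0208)
y*Y = -1539/331*193/48 = -99009/5296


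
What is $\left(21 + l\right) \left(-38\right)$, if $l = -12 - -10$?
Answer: $-722$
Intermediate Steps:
$l = -2$ ($l = -12 + 10 = -2$)
$\left(21 + l\right) \left(-38\right) = \left(21 - 2\right) \left(-38\right) = 19 \left(-38\right) = -722$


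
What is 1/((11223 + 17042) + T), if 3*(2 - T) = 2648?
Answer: 3/82153 ≈ 3.6517e-5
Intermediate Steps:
T = -2642/3 (T = 2 - ⅓*2648 = 2 - 2648/3 = -2642/3 ≈ -880.67)
1/((11223 + 17042) + T) = 1/((11223 + 17042) - 2642/3) = 1/(28265 - 2642/3) = 1/(82153/3) = 3/82153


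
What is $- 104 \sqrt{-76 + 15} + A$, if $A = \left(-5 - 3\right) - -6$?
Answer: $-2 - 104 i \sqrt{61} \approx -2.0 - 812.27 i$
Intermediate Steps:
$A = -2$ ($A = -8 + 6 = -2$)
$- 104 \sqrt{-76 + 15} + A = - 104 \sqrt{-76 + 15} - 2 = - 104 \sqrt{-61} - 2 = - 104 i \sqrt{61} - 2 = -2 - 104 i \sqrt{61}$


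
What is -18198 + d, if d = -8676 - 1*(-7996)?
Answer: -18878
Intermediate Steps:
d = -680 (d = -8676 + 7996 = -680)
-18198 + d = -18198 - 680 = -18878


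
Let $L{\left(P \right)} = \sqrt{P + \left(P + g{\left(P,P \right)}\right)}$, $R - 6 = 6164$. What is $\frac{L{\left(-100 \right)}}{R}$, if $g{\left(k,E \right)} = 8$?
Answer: $\frac{4 i \sqrt{3}}{3085} \approx 0.0022458 i$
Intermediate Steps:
$R = 6170$ ($R = 6 + 6164 = 6170$)
$L{\left(P \right)} = \sqrt{8 + 2 P}$ ($L{\left(P \right)} = \sqrt{P + \left(P + 8\right)} = \sqrt{P + \left(8 + P\right)} = \sqrt{8 + 2 P}$)
$\frac{L{\left(-100 \right)}}{R} = \frac{\sqrt{8 + 2 \left(-100\right)}}{6170} = \sqrt{8 - 200} \cdot \frac{1}{6170} = \sqrt{-192} \cdot \frac{1}{6170} = 8 i \sqrt{3} \cdot \frac{1}{6170} = \frac{4 i \sqrt{3}}{3085}$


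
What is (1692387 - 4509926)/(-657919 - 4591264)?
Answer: 2817539/5249183 ≈ 0.53676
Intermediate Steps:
(1692387 - 4509926)/(-657919 - 4591264) = -2817539/(-5249183) = -2817539*(-1/5249183) = 2817539/5249183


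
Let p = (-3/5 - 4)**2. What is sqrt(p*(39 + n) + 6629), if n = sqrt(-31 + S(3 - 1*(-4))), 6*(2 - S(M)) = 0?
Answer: sqrt(186356 + 529*I*sqrt(29))/5 ≈ 86.34 + 0.65989*I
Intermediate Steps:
S(M) = 2 (S(M) = 2 - 1/6*0 = 2 + 0 = 2)
n = I*sqrt(29) (n = sqrt(-31 + 2) = sqrt(-29) = I*sqrt(29) ≈ 5.3852*I)
p = 529/25 (p = (-3*1/5 - 4)**2 = (-3/5 - 4)**2 = (-23/5)**2 = 529/25 ≈ 21.160)
sqrt(p*(39 + n) + 6629) = sqrt(529*(39 + I*sqrt(29))/25 + 6629) = sqrt((20631/25 + 529*I*sqrt(29)/25) + 6629) = sqrt(186356/25 + 529*I*sqrt(29)/25)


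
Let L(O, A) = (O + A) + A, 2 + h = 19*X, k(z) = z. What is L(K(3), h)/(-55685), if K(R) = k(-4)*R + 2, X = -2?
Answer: 18/11137 ≈ 0.0016162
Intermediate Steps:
h = -40 (h = -2 + 19*(-2) = -2 - 38 = -40)
K(R) = 2 - 4*R (K(R) = -4*R + 2 = 2 - 4*R)
L(O, A) = O + 2*A (L(O, A) = (A + O) + A = O + 2*A)
L(K(3), h)/(-55685) = ((2 - 4*3) + 2*(-40))/(-55685) = ((2 - 12) - 80)*(-1/55685) = (-10 - 80)*(-1/55685) = -90*(-1/55685) = 18/11137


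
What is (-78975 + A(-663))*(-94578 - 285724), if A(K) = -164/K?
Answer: 1531747075294/51 ≈ 3.0034e+10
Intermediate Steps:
(-78975 + A(-663))*(-94578 - 285724) = (-78975 - 164/(-663))*(-94578 - 285724) = (-78975 - 164*(-1/663))*(-380302) = (-78975 + 164/663)*(-380302) = -52360261/663*(-380302) = 1531747075294/51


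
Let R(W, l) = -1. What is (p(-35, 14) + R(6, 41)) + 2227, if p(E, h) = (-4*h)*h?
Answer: 1442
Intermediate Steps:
p(E, h) = -4*h²
(p(-35, 14) + R(6, 41)) + 2227 = (-4*14² - 1) + 2227 = (-4*196 - 1) + 2227 = (-784 - 1) + 2227 = -785 + 2227 = 1442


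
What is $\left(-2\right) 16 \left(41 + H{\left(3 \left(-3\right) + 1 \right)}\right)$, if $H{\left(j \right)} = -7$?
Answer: $-1088$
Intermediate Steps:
$\left(-2\right) 16 \left(41 + H{\left(3 \left(-3\right) + 1 \right)}\right) = \left(-2\right) 16 \left(41 - 7\right) = \left(-32\right) 34 = -1088$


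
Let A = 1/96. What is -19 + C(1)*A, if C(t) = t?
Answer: -1823/96 ≈ -18.990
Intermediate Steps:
A = 1/96 ≈ 0.010417
-19 + C(1)*A = -19 + 1*(1/96) = -19 + 1/96 = -1823/96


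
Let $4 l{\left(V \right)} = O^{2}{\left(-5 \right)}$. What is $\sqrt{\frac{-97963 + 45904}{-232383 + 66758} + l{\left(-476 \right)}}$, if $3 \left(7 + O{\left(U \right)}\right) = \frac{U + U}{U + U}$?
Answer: $\frac{\sqrt{4513223215}}{19875} \approx 3.3802$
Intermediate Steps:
$O{\left(U \right)} = - \frac{20}{3}$ ($O{\left(U \right)} = -7 + \frac{\left(U + U\right) \frac{1}{U + U}}{3} = -7 + \frac{2 U \frac{1}{2 U}}{3} = -7 + \frac{1}{3} \cdot 1 = -7 + \frac{1}{3} = - \frac{20}{3}$)
$l{\left(V \right)} = \frac{100}{9}$ ($l{\left(V \right)} = \frac{\left(- \frac{20}{3}\right)^{2}}{4} = \frac{1}{4} \cdot \frac{400}{9} = \frac{100}{9}$)
$\sqrt{\frac{-97963 + 45904}{-232383 + 66758} + l{\left(-476 \right)}} = \sqrt{\frac{-97963 + 45904}{-232383 + 66758} + \frac{100}{9}} = \sqrt{- \frac{52059}{-165625} + \frac{100}{9}} = \sqrt{\left(-52059\right) \left(- \frac{1}{165625}\right) + \frac{100}{9}} = \sqrt{\frac{52059}{165625} + \frac{100}{9}} = \sqrt{\frac{17031031}{1490625}} = \frac{\sqrt{4513223215}}{19875}$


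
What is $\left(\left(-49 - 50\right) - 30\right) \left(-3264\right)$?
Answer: $421056$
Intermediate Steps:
$\left(\left(-49 - 50\right) - 30\right) \left(-3264\right) = \left(-99 - 30\right) \left(-3264\right) = \left(-129\right) \left(-3264\right) = 421056$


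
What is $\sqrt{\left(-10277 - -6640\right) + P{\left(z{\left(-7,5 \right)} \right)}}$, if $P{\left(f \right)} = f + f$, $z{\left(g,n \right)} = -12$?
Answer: $i \sqrt{3661} \approx 60.506 i$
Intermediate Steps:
$P{\left(f \right)} = 2 f$
$\sqrt{\left(-10277 - -6640\right) + P{\left(z{\left(-7,5 \right)} \right)}} = \sqrt{\left(-10277 - -6640\right) + 2 \left(-12\right)} = \sqrt{\left(-10277 + 6640\right) - 24} = \sqrt{-3637 - 24} = \sqrt{-3661} = i \sqrt{3661}$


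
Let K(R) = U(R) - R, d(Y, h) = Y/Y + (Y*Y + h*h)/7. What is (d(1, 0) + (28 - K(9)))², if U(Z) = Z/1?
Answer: 41616/49 ≈ 849.31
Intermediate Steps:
U(Z) = Z (U(Z) = Z*1 = Z)
d(Y, h) = 1 + Y²/7 + h²/7 (d(Y, h) = 1 + (Y² + h²)*(⅐) = 1 + (Y²/7 + h²/7) = 1 + Y²/7 + h²/7)
K(R) = 0 (K(R) = R - R = 0)
(d(1, 0) + (28 - K(9)))² = ((1 + (⅐)*1² + (⅐)*0²) + (28 - 1*0))² = ((1 + (⅐)*1 + (⅐)*0) + (28 + 0))² = ((1 + ⅐ + 0) + 28)² = (8/7 + 28)² = (204/7)² = 41616/49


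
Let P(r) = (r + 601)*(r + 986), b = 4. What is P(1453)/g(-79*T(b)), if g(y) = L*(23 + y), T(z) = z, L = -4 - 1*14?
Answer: 278317/293 ≈ 949.89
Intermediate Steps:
L = -18 (L = -4 - 14 = -18)
P(r) = (601 + r)*(986 + r)
g(y) = -414 - 18*y (g(y) = -18*(23 + y) = -414 - 18*y)
P(1453)/g(-79*T(b)) = (592586 + 1453**2 + 1587*1453)/(-414 - (-1422)*4) = (592586 + 2111209 + 2305911)/(-414 - 18*(-316)) = 5009706/(-414 + 5688) = 5009706/5274 = 5009706*(1/5274) = 278317/293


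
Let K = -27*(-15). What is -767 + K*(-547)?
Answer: -222302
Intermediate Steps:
K = 405
-767 + K*(-547) = -767 + 405*(-547) = -767 - 221535 = -222302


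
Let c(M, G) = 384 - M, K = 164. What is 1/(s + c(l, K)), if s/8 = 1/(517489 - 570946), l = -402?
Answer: 53457/42017194 ≈ 0.0012723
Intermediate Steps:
s = -8/53457 (s = 8/(517489 - 570946) = 8/(-53457) = 8*(-1/53457) = -8/53457 ≈ -0.00014965)
1/(s + c(l, K)) = 1/(-8/53457 + (384 - 1*(-402))) = 1/(-8/53457 + (384 + 402)) = 1/(-8/53457 + 786) = 1/(42017194/53457) = 53457/42017194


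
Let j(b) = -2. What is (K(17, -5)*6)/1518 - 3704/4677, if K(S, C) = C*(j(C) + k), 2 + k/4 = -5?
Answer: -235562/1183281 ≈ -0.19908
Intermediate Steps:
k = -28 (k = -8 + 4*(-5) = -8 - 20 = -28)
K(S, C) = -30*C (K(S, C) = C*(-2 - 28) = C*(-30) = -30*C)
(K(17, -5)*6)/1518 - 3704/4677 = (-30*(-5)*6)/1518 - 3704/4677 = (150*6)*(1/1518) - 3704*1/4677 = 900*(1/1518) - 3704/4677 = 150/253 - 3704/4677 = -235562/1183281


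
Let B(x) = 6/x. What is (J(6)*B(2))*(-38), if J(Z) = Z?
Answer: -684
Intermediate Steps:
(J(6)*B(2))*(-38) = (6*(6/2))*(-38) = (6*(6*(½)))*(-38) = (6*3)*(-38) = 18*(-38) = -684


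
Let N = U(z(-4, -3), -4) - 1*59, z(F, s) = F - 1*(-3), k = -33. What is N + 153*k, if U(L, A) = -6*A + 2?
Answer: -5082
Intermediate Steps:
z(F, s) = 3 + F (z(F, s) = F + 3 = 3 + F)
U(L, A) = 2 - 6*A
N = -33 (N = (2 - 6*(-4)) - 1*59 = (2 + 24) - 59 = 26 - 59 = -33)
N + 153*k = -33 + 153*(-33) = -33 - 5049 = -5082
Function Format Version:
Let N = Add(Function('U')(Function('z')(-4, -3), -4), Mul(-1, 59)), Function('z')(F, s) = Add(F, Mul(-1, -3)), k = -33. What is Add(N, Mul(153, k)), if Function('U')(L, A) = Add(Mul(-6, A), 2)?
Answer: -5082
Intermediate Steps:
Function('z')(F, s) = Add(3, F) (Function('z')(F, s) = Add(F, 3) = Add(3, F))
Function('U')(L, A) = Add(2, Mul(-6, A))
N = -33 (N = Add(Add(2, Mul(-6, -4)), Mul(-1, 59)) = Add(Add(2, 24), -59) = Add(26, -59) = -33)
Add(N, Mul(153, k)) = Add(-33, Mul(153, -33)) = Add(-33, -5049) = -5082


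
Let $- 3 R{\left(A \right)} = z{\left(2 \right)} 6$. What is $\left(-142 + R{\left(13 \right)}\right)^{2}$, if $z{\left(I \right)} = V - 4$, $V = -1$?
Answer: $17424$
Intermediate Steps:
$z{\left(I \right)} = -5$ ($z{\left(I \right)} = -1 - 4 = -5$)
$R{\left(A \right)} = 10$ ($R{\left(A \right)} = - \frac{\left(-5\right) 6}{3} = \left(- \frac{1}{3}\right) \left(-30\right) = 10$)
$\left(-142 + R{\left(13 \right)}\right)^{2} = \left(-142 + 10\right)^{2} = \left(-132\right)^{2} = 17424$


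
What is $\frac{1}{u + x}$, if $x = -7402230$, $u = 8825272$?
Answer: $\frac{1}{1423042} \approx 7.0272 \cdot 10^{-7}$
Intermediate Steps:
$\frac{1}{u + x} = \frac{1}{8825272 - 7402230} = \frac{1}{1423042}$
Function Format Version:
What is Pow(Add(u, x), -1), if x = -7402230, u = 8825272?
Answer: Rational(1, 1423042) ≈ 7.0272e-7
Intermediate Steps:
Pow(Add(u, x), -1) = Pow(Add(8825272, -7402230), -1) = Pow(1423042, -1) = Rational(1, 1423042)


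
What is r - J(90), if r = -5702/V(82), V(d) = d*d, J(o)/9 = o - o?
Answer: -2851/3362 ≈ -0.84801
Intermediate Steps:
J(o) = 0 (J(o) = 9*(o - o) = 9*0 = 0)
V(d) = d²
r = -2851/3362 (r = -5702/(82²) = -5702/6724 = -5702*1/6724 = -2851/3362 ≈ -0.84801)
r - J(90) = -2851/3362 - 1*0 = -2851/3362 + 0 = -2851/3362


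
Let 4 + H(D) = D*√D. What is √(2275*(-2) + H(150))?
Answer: √(-4554 + 750*√6) ≈ 52.124*I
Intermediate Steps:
H(D) = -4 + D^(3/2) (H(D) = -4 + D*√D = -4 + D^(3/2))
√(2275*(-2) + H(150)) = √(2275*(-2) + (-4 + 150^(3/2))) = √(-4550 + (-4 + 750*√6)) = √(-4554 + 750*√6)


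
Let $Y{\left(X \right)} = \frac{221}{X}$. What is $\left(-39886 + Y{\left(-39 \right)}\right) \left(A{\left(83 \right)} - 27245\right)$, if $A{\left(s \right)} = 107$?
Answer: $1082580050$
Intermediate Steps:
$\left(-39886 + Y{\left(-39 \right)}\right) \left(A{\left(83 \right)} - 27245\right) = \left(-39886 + \frac{221}{-39}\right) \left(107 - 27245\right) = \left(-39886 + 221 \left(- \frac{1}{39}\right)\right) \left(-27138\right) = \left(-39886 - \frac{17}{3}\right) \left(-27138\right) = \left(- \frac{119675}{3}\right) \left(-27138\right) = 1082580050$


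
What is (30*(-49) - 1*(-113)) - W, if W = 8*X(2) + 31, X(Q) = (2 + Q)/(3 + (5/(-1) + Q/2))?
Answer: -1356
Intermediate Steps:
X(Q) = (2 + Q)/(-2 + Q/2) (X(Q) = (2 + Q)/(3 + (5*(-1) + Q*(1/2))) = (2 + Q)/(3 + (-5 + Q/2)) = (2 + Q)/(-2 + Q/2))
W = -1 (W = 8*(2*(2 + 2)/(-4 + 2)) + 31 = 8*(2*4/(-2)) + 31 = 8*(2*(-1/2)*4) + 31 = 8*(-4) + 31 = -32 + 31 = -1)
(30*(-49) - 1*(-113)) - W = (30*(-49) - 1*(-113)) - 1*(-1) = (-1470 + 113) + 1 = -1357 + 1 = -1356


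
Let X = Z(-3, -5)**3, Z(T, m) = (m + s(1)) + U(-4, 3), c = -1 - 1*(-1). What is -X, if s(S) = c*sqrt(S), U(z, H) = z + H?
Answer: 216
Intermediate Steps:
c = 0 (c = -1 + 1 = 0)
U(z, H) = H + z
s(S) = 0 (s(S) = 0*sqrt(S) = 0)
Z(T, m) = -1 + m (Z(T, m) = (m + 0) + (3 - 4) = m - 1 = -1 + m)
X = -216 (X = (-1 - 5)**3 = (-6)**3 = -216)
-X = -1*(-216) = 216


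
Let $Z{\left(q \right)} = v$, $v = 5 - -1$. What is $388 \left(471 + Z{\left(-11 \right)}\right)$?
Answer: $185076$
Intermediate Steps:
$v = 6$ ($v = 5 + 1 = 6$)
$Z{\left(q \right)} = 6$
$388 \left(471 + Z{\left(-11 \right)}\right) = 388 \left(471 + 6\right) = 388 \cdot 477 = 185076$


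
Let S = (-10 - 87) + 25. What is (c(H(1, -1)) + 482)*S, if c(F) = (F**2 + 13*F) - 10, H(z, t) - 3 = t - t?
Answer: -37440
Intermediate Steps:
H(z, t) = 3 (H(z, t) = 3 + (t - t) = 3 + 0 = 3)
c(F) = -10 + F**2 + 13*F
S = -72 (S = -97 + 25 = -72)
(c(H(1, -1)) + 482)*S = ((-10 + 3**2 + 13*3) + 482)*(-72) = ((-10 + 9 + 39) + 482)*(-72) = (38 + 482)*(-72) = 520*(-72) = -37440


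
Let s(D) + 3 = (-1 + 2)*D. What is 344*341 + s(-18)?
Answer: 117283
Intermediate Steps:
s(D) = -3 + D (s(D) = -3 + (-1 + 2)*D = -3 + 1*D = -3 + D)
344*341 + s(-18) = 344*341 + (-3 - 18) = 117304 - 21 = 117283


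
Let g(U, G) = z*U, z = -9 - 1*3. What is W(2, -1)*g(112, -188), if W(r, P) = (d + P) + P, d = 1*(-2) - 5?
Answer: 12096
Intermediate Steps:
z = -12 (z = -9 - 3 = -12)
g(U, G) = -12*U
d = -7 (d = -2 - 5 = -7)
W(r, P) = -7 + 2*P (W(r, P) = (-7 + P) + P = -7 + 2*P)
W(2, -1)*g(112, -188) = (-7 + 2*(-1))*(-12*112) = (-7 - 2)*(-1344) = -9*(-1344) = 12096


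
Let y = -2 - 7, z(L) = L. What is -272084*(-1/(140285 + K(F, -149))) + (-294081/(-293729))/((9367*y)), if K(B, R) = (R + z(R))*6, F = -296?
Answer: 2245789153247417/1143165127880613 ≈ 1.9645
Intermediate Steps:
y = -9
K(B, R) = 12*R (K(B, R) = (R + R)*6 = (2*R)*6 = 12*R)
-272084*(-1/(140285 + K(F, -149))) + (-294081/(-293729))/((9367*y)) = -272084*(-1/(140285 + 12*(-149))) + (-294081/(-293729))/((9367*(-9))) = -272084*(-1/(140285 - 1788)) - 294081*(-1/293729)/(-84303) = -272084/((-1*138497)) + (294081/293729)*(-1/84303) = -272084/(-138497) - 98027/8254078629 = -272084*(-1/138497) - 98027/8254078629 = 272084/138497 - 98027/8254078629 = 2245789153247417/1143165127880613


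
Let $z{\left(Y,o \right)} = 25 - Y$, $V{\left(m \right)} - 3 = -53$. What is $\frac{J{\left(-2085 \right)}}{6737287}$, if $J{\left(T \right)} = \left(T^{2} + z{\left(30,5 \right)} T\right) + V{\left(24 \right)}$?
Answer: $\frac{4357600}{6737287} \approx 0.64679$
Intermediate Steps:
$V{\left(m \right)} = -50$ ($V{\left(m \right)} = 3 - 53 = -50$)
$J{\left(T \right)} = -50 + T^{2} - 5 T$ ($J{\left(T \right)} = \left(T^{2} + \left(25 - 30\right) T\right) - 50 = \left(T^{2} - 5 T\right) - 50 = -50 + T^{2} - 5 T$)
$\frac{J{\left(-2085 \right)}}{6737287} = \frac{-50 + \left(-2085\right)^{2} - -10425}{6737287} = \left(-50 + 4347225 + 10425\right) \frac{1}{6737287} = 4357600 \cdot \frac{1}{6737287} = \frac{4357600}{6737287}$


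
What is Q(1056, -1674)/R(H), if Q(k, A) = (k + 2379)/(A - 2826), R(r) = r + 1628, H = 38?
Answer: -229/499800 ≈ -0.00045818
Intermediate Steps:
R(r) = 1628 + r
Q(k, A) = (2379 + k)/(-2826 + A)
Q(1056, -1674)/R(H) = ((2379 + 1056)/(-2826 - 1674))/(1628 + 38) = (3435/(-4500))/1666 = -1/4500*3435*(1/1666) = -229/300*1/1666 = -229/499800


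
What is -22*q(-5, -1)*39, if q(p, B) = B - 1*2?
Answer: 2574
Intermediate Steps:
q(p, B) = -2 + B (q(p, B) = B - 2 = -2 + B)
-22*q(-5, -1)*39 = -22*(-2 - 1)*39 = -22*(-3)*39 = 66*39 = 2574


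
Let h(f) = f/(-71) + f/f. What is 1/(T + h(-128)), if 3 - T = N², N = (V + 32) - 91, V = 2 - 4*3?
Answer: -71/337619 ≈ -0.00021030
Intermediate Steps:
V = -10 (V = 2 - 12 = -10)
h(f) = 1 - f/71 (h(f) = f*(-1/71) + 1 = -f/71 + 1 = 1 - f/71)
N = -69 (N = (-10 + 32) - 91 = 22 - 91 = -69)
T = -4758 (T = 3 - 1*(-69)² = 3 - 1*4761 = 3 - 4761 = -4758)
1/(T + h(-128)) = 1/(-4758 + (1 - 1/71*(-128))) = 1/(-4758 + (1 + 128/71)) = 1/(-4758 + 199/71) = 1/(-337619/71) = -71/337619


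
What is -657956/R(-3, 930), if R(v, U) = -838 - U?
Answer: 12653/34 ≈ 372.15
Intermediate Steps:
-657956/R(-3, 930) = -657956/(-838 - 1*930) = -657956/(-838 - 930) = -657956/(-1768) = -657956*(-1/1768) = 12653/34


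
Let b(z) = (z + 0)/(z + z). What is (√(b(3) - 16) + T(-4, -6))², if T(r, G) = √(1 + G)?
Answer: -41/2 - √310 ≈ -38.107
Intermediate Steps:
b(z) = ½ (b(z) = z/((2*z)) = z*(1/(2*z)) = ½)
(√(b(3) - 16) + T(-4, -6))² = (√(½ - 16) + √(1 - 6))² = (√(-31/2) + √(-5))² = (I*√62/2 + I*√5)² = (I*√5 + I*√62/2)²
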